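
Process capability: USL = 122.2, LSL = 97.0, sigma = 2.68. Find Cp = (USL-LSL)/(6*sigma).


Cp = (USL - LSL) / (6 * sigma)
= (122.2 - 97.0) / (6 * 2.68)
= 25.2000 / 16.0800
= 1.5672

1.5672


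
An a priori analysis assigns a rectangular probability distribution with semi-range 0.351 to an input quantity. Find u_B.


u_B = half_width / sqrt(3)
u_B = 0.351 / 1.7320508
u_B = 0.2026

0.2026


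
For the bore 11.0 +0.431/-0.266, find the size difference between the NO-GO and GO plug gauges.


GO = nominal - lower_tol (smallest hole = maximum material condition)
GO = 11.0 - 0.266 = 10.734
NO-GO = nominal + upper_tol (largest hole = least material condition)
NO-GO = 11.0 + 0.431 = 11.431
spread = NO-GO - GO = 11.431 - 10.734 = 0.6970

0.6970


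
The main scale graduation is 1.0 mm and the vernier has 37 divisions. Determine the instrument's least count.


LC = MSD / n_div
= 1.0 / 37
= 0.0270

0.0270


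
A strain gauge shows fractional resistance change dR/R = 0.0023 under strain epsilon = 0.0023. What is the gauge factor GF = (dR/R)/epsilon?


GF = (dR/R) / epsilon
= 0.0023 / 0.0023
= 1.0000

1.0000


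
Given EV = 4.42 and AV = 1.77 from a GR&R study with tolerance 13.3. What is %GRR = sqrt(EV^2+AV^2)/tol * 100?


GRR = sqrt(EV^2 + AV^2) = sqrt(4.42^2 + 1.77^2) = 4.7612288
%GRR = GRR / tol * 100 = 4.7612288 / 13.3 * 100
%GRR = 35.7987

35.7987


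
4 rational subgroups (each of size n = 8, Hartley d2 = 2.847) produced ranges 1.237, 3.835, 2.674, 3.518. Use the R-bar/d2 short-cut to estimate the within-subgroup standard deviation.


R_bar = (1.237 + 3.835 + 2.674 + 3.518) / 4
R_bar = 11.264 / 4 = 2.816
sigma_hat = R_bar / d2 = 2.816 / 2.847 = 0.9891

0.9891


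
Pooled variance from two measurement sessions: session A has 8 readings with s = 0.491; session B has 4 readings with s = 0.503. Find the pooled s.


s_p = sqrt(((n1-1)*s1^2 + (n2-1)*s2^2) / (n1+n2-2))
numerator = (8-1)*0.491^2 + (4-1)*0.503^2 = 1.687567 + 0.759027 = 2.446594
denominator = 8 + 4 - 2 = 10
s_p^2 = 2.446594 / 10 = 0.2446594
s_p = sqrt(0.2446594) = 0.4946

0.4946


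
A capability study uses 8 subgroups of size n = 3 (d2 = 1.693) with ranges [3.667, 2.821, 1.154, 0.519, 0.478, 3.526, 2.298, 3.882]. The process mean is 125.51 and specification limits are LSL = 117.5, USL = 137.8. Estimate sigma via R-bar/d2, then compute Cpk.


R_bar = (3.667 + 2.821 + 1.154 + 0.519 + 0.478 + 3.526 + 2.298 + 3.882) / 8 = 2.293125
sigma = R_bar / d2 = 2.293125 / 1.693 = 1.3544743
Cp = (USL - LSL)/(6*sigma) = (137.8 - 117.5)/(6*1.3544743) = 2.4979
Cpu = (137.8 - 125.51)/(3*1.3544743) = 3.0245
Cpl = (125.51 - 117.5)/(3*1.3544743) = 1.9712
Cpk = min(Cpu, Cpl) = 1.9712

1.9712


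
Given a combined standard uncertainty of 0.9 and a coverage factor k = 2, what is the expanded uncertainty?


U = k * uc
U = 2 * 0.9
U = 1.8000

1.8000


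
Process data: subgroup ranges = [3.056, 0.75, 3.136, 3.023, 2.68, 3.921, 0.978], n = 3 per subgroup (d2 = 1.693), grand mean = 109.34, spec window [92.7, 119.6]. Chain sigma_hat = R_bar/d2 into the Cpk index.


R_bar = (3.056 + 0.75 + 3.136 + 3.023 + 2.68 + 3.921 + 0.978) / 7 = 2.5062857
sigma = R_bar / d2 = 2.5062857 / 1.693 = 1.4803814
Cp = (USL - LSL)/(6*sigma) = (119.6 - 92.7)/(6*1.4803814) = 3.0285
Cpu = (119.6 - 109.34)/(3*1.4803814) = 2.3102
Cpl = (109.34 - 92.7)/(3*1.4803814) = 3.7468
Cpk = min(Cpu, Cpl) = 2.3102

2.3102


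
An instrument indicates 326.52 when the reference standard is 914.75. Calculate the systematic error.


Systematic error = measured - true
= 326.52 - 914.75
= -588.2300

-588.2300


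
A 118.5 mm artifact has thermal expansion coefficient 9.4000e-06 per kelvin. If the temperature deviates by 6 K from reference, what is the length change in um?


dL = L * alpha * dT
= 118.5 * 9.4000e-06 * 6
= 0.0066834 mm
dL_um = 0.0066834 * 1000 = 6.6834 um

6.6834


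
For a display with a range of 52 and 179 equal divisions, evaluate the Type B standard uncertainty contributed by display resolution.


resolution = range / divisions
resolution = 52 / 179 = 0.29050279
u_res = resolution / (2*sqrt(3))
u_res = 0.29050279 / 3.4641016
u_res = 0.0839

0.0839


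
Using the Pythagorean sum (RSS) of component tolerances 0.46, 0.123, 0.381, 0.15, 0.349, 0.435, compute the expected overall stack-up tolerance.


RSS = sqrt(0.46^2 + 0.123^2 + 0.381^2 + 0.15^2 + 0.349^2 + 0.435^2)
= sqrt(0.705416)
= 0.8399

0.8399


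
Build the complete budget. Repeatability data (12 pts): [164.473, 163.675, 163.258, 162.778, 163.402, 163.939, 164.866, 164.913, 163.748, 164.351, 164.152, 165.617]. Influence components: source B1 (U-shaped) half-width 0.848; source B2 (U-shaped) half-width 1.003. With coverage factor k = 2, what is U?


mean = (164.473 + 163.675 + 163.258 + 162.778 + 163.402 + 163.939 + 164.866 + 164.913 + 163.748 + 164.351 + 164.152 + 165.617) / 12 = 164.0976667
s = sqrt(sum((x - mean)^2)/(n-1)) = 0.79932271
u_A = s / sqrt(n) = 0.79932271 / sqrt(12) = 0.23074459
u_B1 = 0.848 / sqrt(2) = 0.59962655
u_B2 = 1.003 / sqrt(2) = 0.7092281
uc = sqrt(0.23074459^2 + 0.59962655^2 + 0.7092281^2) = 0.95697417
U = k * uc = 2 * 0.95697417
U = 1.9139

1.9139


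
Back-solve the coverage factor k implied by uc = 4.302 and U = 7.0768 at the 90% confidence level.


k = U / uc
k = 7.0768 / 4.302
k = 1.645

1.645


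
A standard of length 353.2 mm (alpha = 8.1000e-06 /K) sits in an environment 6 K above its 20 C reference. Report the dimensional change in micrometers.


dL = L * alpha * dT
= 353.2 * 8.1000e-06 * 6
= 0.0171655 mm
dL_um = 0.0171655 * 1000 = 17.1655 um

17.1655


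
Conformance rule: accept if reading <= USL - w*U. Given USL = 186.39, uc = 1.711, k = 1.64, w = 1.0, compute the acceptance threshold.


U = k * uc = 1.64 * 1.711 = 2.80604
guard band g = w * U = 1.0 * 2.80604 = 2.80604
AL = USL - g = 186.39 - 2.80604
AL = 183.5840

183.5840


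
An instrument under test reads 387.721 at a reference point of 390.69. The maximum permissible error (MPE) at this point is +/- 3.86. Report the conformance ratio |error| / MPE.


e = indication - reference = 387.721 - 390.69 = -2.9690
|e| = 2.9690
ratio = |e| / MPE = 2.9690 / 3.86
ratio = 0.7692

0.7692


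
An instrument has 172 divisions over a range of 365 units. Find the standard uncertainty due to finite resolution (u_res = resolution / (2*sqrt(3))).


resolution = range / divisions
resolution = 365 / 172 = 2.122093
u_res = resolution / (2*sqrt(3))
u_res = 2.122093 / 3.4641016
u_res = 0.6126

0.6126


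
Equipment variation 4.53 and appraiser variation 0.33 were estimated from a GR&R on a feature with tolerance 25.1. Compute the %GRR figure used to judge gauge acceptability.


GRR = sqrt(EV^2 + AV^2) = sqrt(4.53^2 + 0.33^2) = 4.542004
%GRR = GRR / tol * 100 = 4.542004 / 25.1 * 100
%GRR = 18.0956

18.0956


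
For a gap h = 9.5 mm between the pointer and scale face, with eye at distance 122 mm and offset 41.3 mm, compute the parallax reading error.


error = h * offset / d
= 9.5 * 41.3 / 122
= 3.2160

3.2160


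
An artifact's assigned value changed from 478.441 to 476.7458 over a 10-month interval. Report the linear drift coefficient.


rate = (v2 - v1) / months
= (476.7458 - 478.441) / 10
= -1.6952 / 10
= -0.1695

-0.1695


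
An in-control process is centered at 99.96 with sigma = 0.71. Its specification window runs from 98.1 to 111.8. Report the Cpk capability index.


Cpu = (USL - mean) / (3*sigma) = (111.8 - 99.96) / (3*0.71) = 5.5587
Cpl = (mean - LSL) / (3*sigma) = (99.96 - 98.1) / (3*0.71) = 0.8732
Cpk = min(Cpu, Cpl) = 0.8732

0.8732


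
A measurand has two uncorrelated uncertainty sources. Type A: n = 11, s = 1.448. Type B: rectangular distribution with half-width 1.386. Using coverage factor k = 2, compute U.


u_A = s / sqrt(n) = 1.448 / sqrt(11) = 0.43658843
u_B = half_width / sqrt(3) = 1.386 / sqrt(3) = 0.80020747
uc = sqrt(u_A^2 + u_B^2) = sqrt(0.43658843^2 + 0.80020747^2) = 0.9115599
U = k * uc = 2 * 0.9115599
U = 1.8231

1.8231


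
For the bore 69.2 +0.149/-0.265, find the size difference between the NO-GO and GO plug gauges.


GO = nominal - lower_tol (smallest hole = maximum material condition)
GO = 69.2 - 0.265 = 68.935
NO-GO = nominal + upper_tol (largest hole = least material condition)
NO-GO = 69.2 + 0.149 = 69.349
spread = NO-GO - GO = 69.349 - 68.935 = 0.4140

0.4140


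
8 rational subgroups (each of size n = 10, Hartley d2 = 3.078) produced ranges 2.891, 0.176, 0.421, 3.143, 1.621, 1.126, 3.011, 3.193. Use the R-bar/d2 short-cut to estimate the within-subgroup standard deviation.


R_bar = (2.891 + 0.176 + 0.421 + 3.143 + 1.621 + 1.126 + 3.011 + 3.193) / 8
R_bar = 15.582 / 8 = 1.94775
sigma_hat = R_bar / d2 = 1.94775 / 3.078 = 0.6328

0.6328


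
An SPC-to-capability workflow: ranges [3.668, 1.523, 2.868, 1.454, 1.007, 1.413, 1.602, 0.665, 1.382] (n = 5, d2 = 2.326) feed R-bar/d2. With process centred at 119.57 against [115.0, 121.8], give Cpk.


R_bar = (3.668 + 1.523 + 2.868 + 1.454 + 1.007 + 1.413 + 1.602 + 0.665 + 1.382) / 9 = 1.7313333
sigma = R_bar / d2 = 1.7313333 / 2.326 = 0.74433934
Cp = (USL - LSL)/(6*sigma) = (121.8 - 115.0)/(6*0.74433934) = 1.5226
Cpu = (121.8 - 119.57)/(3*0.74433934) = 0.9986
Cpl = (119.57 - 115.0)/(3*0.74433934) = 2.0466
Cpk = min(Cpu, Cpl) = 0.9986

0.9986


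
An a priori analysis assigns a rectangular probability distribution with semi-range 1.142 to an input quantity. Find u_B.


u_B = half_width / sqrt(3)
u_B = 1.142 / 1.7320508
u_B = 0.6593

0.6593


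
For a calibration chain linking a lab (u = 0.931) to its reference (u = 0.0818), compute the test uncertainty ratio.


TUR = u_lab / u_ref
= 0.931 / 0.0818
= 11.3814

11.3814


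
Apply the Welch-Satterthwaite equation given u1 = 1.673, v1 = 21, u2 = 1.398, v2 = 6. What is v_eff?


uc = sqrt(u1^2 + u2^2) = sqrt(1.673^2 + 1.398^2) = 2.180214
v_eff = uc^4 / (u1^4/v1 + u2^4/v2)
= 2.180214^4 / (1.673^4/21 + 1.398^4/6)
= 22.594175 / 1.0096636
v_eff = 22.3779

22.3779


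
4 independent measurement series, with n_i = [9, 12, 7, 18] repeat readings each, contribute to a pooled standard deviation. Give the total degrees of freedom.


nu = sum_i (n_i - 1)
nu = ((9 - 1) + (12 - 1) + (7 - 1) + (18 - 1))
nu = 8 + 11 + 6 + 17
nu = 42

42


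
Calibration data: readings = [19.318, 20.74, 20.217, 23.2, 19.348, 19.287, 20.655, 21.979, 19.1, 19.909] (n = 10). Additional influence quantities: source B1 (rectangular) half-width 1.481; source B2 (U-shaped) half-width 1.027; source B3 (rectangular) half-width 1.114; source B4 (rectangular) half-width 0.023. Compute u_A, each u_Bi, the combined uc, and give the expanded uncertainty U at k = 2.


mean = (19.318 + 20.74 + 20.217 + 23.2 + 19.348 + 19.287 + 20.655 + 21.979 + 19.1 + 19.909) / 10 = 20.3753
s = sqrt(sum((x - mean)^2)/(n-1)) = 1.3328554
u_A = s / sqrt(n) = 1.3328554 / sqrt(10) = 0.42148589
u_B1 = 1.481 / sqrt(3) = 0.85505575
u_B2 = 1.027 / sqrt(2) = 0.72619866
u_B3 = 1.114 / sqrt(3) = 0.6431682
u_B4 = 0.023 / sqrt(3) = 0.013279056
uc = sqrt(0.42148589^2 + 0.85505575^2 + 0.72619866^2 + 0.6431682^2 + 0.013279056^2) = 1.3601385
U = k * uc = 2 * 1.3601385
U = 2.7203

2.7203


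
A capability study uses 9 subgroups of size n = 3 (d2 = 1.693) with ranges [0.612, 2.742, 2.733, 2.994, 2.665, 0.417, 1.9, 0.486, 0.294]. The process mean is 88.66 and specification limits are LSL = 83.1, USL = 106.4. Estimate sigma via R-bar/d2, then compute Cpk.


R_bar = (0.612 + 2.742 + 2.733 + 2.994 + 2.665 + 0.417 + 1.9 + 0.486 + 0.294) / 9 = 1.6492222
sigma = R_bar / d2 = 1.6492222 / 1.693 = 0.97414188
Cp = (USL - LSL)/(6*sigma) = (106.4 - 83.1)/(6*0.97414188) = 3.9864
Cpu = (106.4 - 88.66)/(3*0.97414188) = 6.0703
Cpl = (88.66 - 83.1)/(3*0.97414188) = 1.9025
Cpk = min(Cpu, Cpl) = 1.9025

1.9025


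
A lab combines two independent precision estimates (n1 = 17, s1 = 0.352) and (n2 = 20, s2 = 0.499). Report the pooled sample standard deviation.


s_p = sqrt(((n1-1)*s1^2 + (n2-1)*s2^2) / (n1+n2-2))
numerator = (17-1)*0.352^2 + (20-1)*0.499^2 = 1.982464 + 4.731019 = 6.713483
denominator = 17 + 20 - 2 = 35
s_p^2 = 6.713483 / 35 = 0.1918138
s_p = sqrt(0.1918138) = 0.4380

0.4380


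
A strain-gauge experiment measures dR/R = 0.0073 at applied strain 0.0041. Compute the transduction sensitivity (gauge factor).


GF = (dR/R) / epsilon
= 0.0073 / 0.0041
= 1.7805

1.7805


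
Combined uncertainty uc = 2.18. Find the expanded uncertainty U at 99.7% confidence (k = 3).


U = k * uc
U = 3 * 2.18
U = 6.5400

6.5400


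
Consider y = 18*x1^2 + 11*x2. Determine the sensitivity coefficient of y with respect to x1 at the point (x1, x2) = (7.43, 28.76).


y = 18*x1^2 + 11*x2
dy/dx1 = 2*18*x1
Evaluate at x1 = 7.43: c1 = 36 * 7.43
c1 = 267.4800

267.4800


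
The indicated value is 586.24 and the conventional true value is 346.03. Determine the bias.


Systematic error = measured - true
= 586.24 - 346.03
= 240.2100

240.2100


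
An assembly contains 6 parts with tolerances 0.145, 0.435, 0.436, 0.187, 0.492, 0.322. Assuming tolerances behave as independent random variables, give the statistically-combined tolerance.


RSS = sqrt(0.145^2 + 0.435^2 + 0.436^2 + 0.187^2 + 0.492^2 + 0.322^2)
= sqrt(0.781063)
= 0.8838

0.8838


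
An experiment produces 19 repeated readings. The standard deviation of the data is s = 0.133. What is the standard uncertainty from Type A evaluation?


u_A = s / sqrt(n)
u_A = 0.133 / sqrt(19)
u_A = 0.133 / 4.3588989
u_A = 0.0305

0.0305


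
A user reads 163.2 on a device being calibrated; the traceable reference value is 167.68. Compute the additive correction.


Correction = standard - reading
= 167.68 - 163.2
= 4.4800

4.4800


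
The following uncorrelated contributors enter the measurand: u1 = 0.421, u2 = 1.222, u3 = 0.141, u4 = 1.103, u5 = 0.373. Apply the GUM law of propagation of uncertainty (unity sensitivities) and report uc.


uc = sqrt(0.421^2 + 1.222^2 + 0.141^2 + 1.103^2 + 0.373^2)
uc = sqrt(3.046144)
uc = 1.7453

1.7453


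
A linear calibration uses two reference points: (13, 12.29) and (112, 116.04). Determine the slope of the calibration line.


slope = (y2 - y1) / (x2 - x1)
= (116.04 - 12.29) / (112 - 13)
= 103.7500 / 99
= 1.0480

1.0480


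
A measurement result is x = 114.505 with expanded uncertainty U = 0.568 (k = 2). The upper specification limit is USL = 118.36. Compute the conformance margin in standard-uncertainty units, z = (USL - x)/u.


u = U / k = 0.568 / 2 = 0.284
margin = |USL - x| = |118.36 - 114.505| = 3.855
z = margin / u = 3.855 / 0.284
z = 13.5739

13.5739


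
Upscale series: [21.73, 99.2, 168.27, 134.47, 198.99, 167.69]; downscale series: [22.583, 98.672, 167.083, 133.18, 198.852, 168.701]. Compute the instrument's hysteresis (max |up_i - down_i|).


|21.73 - 22.583| = 0.8530
|99.2 - 98.672| = 0.5280
|168.27 - 167.083| = 1.1870
|134.47 - 133.18| = 1.2900
|198.99 - 198.852| = 0.1380
|167.69 - 168.701| = 1.0110
hysteresis = max(diffs) = 1.2900

1.2900


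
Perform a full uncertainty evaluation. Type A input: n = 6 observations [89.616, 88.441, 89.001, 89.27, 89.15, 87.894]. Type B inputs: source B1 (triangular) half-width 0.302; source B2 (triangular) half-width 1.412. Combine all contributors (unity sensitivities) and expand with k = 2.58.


mean = (89.616 + 88.441 + 89.001 + 89.27 + 89.15 + 87.894) / 6 = 88.89533333
s = sqrt(sum((x - mean)^2)/(n-1)) = 0.62367353
u_A = s / sqrt(n) = 0.62367353 / sqrt(6) = 0.25461365
u_B1 = 0.302 / sqrt(6) = 0.12329098
u_B2 = 1.412 / sqrt(6) = 0.57644659
uc = sqrt(0.25461365^2 + 0.12329098^2 + 0.57644659^2) = 0.64212105
U = k * uc = 2.58 * 0.64212105
U = 1.6567

1.6567


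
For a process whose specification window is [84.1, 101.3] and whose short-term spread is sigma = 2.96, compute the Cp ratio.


Cp = (USL - LSL) / (6 * sigma)
= (101.3 - 84.1) / (6 * 2.96)
= 17.2000 / 17.7600
= 0.9685

0.9685


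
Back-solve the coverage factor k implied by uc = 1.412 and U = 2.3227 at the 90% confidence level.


k = U / uc
k = 2.3227 / 1.412
k = 1.645

1.645


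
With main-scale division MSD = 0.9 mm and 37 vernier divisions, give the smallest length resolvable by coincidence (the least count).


LC = MSD / n_div
= 0.9 / 37
= 0.0243

0.0243


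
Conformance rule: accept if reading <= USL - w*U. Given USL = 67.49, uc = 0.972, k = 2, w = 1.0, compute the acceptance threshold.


U = k * uc = 2 * 0.972 = 1.944
guard band g = w * U = 1.0 * 1.944 = 1.944
AL = USL - g = 67.49 - 1.944
AL = 65.5460

65.5460


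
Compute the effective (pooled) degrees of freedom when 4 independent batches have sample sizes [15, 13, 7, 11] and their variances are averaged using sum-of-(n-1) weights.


nu = sum_i (n_i - 1)
nu = ((15 - 1) + (13 - 1) + (7 - 1) + (11 - 1))
nu = 14 + 12 + 6 + 10
nu = 42

42


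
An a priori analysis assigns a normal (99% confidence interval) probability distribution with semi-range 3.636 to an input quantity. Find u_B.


u_B = half_width / 2.576
u_B = 3.636 / 2.576
u_B = 1.4115

1.4115


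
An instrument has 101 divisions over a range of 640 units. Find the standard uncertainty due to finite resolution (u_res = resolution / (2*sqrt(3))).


resolution = range / divisions
resolution = 640 / 101 = 6.3366337
u_res = resolution / (2*sqrt(3))
u_res = 6.3366337 / 3.4641016
u_res = 1.8292

1.8292


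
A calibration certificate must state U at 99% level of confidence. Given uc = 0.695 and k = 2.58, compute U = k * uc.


U = k * uc
U = 2.58 * 0.695
U = 1.7931

1.7931


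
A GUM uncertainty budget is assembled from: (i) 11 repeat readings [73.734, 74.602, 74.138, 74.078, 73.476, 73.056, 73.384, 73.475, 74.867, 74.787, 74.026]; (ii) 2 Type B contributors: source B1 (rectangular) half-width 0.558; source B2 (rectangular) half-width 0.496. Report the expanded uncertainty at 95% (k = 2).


mean = (73.734 + 74.602 + 74.138 + 74.078 + 73.476 + 73.056 + 73.384 + 73.475 + 74.867 + 74.787 + 74.026) / 11 = 73.96572727
s = sqrt(sum((x - mean)^2)/(n-1)) = 0.60314958
u_A = s / sqrt(n) = 0.60314958 / sqrt(11) = 0.18185644
u_B1 = 0.558 / sqrt(3) = 0.32216145
u_B2 = 0.496 / sqrt(3) = 0.28636573
uc = sqrt(0.18185644^2 + 0.32216145^2 + 0.28636573^2) = 0.4678302
U = k * uc = 2 * 0.4678302
U = 0.9357

0.9357


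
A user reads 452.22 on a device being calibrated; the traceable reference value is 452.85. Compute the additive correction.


Correction = standard - reading
= 452.85 - 452.22
= 0.6300

0.6300


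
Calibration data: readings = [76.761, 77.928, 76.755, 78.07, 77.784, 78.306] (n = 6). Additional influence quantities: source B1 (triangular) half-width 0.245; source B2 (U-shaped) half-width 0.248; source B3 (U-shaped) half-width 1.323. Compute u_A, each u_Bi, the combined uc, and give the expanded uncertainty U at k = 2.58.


mean = (76.761 + 77.928 + 76.755 + 78.07 + 77.784 + 78.306) / 6 = 77.60066667
s = sqrt(sum((x - mean)^2)/(n-1)) = 0.67508804
u_A = s / sqrt(n) = 0.67508804 / sqrt(6) = 0.27560354
u_B1 = 0.245 / sqrt(6) = 0.10002083
u_B2 = 0.248 / sqrt(2) = 0.17536248
u_B3 = 1.323 / sqrt(2) = 0.93550227
uc = sqrt(0.27560354^2 + 0.10002083^2 + 0.17536248^2 + 0.93550227^2) = 0.99593071
U = k * uc = 2.58 * 0.99593071
U = 2.5695

2.5695


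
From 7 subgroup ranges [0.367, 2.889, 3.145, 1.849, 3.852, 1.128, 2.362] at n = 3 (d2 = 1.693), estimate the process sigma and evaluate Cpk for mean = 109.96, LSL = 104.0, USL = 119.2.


R_bar = (0.367 + 2.889 + 3.145 + 1.849 + 3.852 + 1.128 + 2.362) / 7 = 2.2274286
sigma = R_bar / d2 = 2.2274286 / 1.693 = 1.3156696
Cp = (USL - LSL)/(6*sigma) = (119.2 - 104.0)/(6*1.3156696) = 1.9255
Cpu = (119.2 - 109.96)/(3*1.3156696) = 2.3410
Cpl = (109.96 - 104.0)/(3*1.3156696) = 1.5100
Cpk = min(Cpu, Cpl) = 1.5100

1.5100


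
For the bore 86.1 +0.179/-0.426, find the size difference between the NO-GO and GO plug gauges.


GO = nominal - lower_tol (smallest hole = maximum material condition)
GO = 86.1 - 0.426 = 85.674
NO-GO = nominal + upper_tol (largest hole = least material condition)
NO-GO = 86.1 + 0.179 = 86.279
spread = NO-GO - GO = 86.279 - 85.674 = 0.6050

0.6050


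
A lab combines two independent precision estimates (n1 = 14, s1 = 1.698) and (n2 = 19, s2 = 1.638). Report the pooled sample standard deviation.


s_p = sqrt(((n1-1)*s1^2 + (n2-1)*s2^2) / (n1+n2-2))
numerator = (14-1)*1.698^2 + (19-1)*1.638^2 = 37.481652 + 48.294792 = 85.776444
denominator = 14 + 19 - 2 = 31
s_p^2 = 85.776444 / 31 = 2.7669821
s_p = sqrt(2.7669821) = 1.6634

1.6634


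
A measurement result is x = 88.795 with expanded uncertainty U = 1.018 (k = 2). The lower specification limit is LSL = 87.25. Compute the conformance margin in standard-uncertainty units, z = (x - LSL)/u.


u = U / k = 1.018 / 2 = 0.509
margin = |LSL - x| = |87.25 - 88.795| = 1.545
z = margin / u = 1.545 / 0.509
z = 3.0354

3.0354


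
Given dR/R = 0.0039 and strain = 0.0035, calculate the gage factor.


GF = (dR/R) / epsilon
= 0.0039 / 0.0035
= 1.1143

1.1143


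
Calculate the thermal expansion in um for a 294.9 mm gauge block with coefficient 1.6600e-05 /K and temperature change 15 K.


dL = L * alpha * dT
= 294.9 * 1.6600e-05 * 15
= 0.0734301 mm
dL_um = 0.0734301 * 1000 = 73.4301 um

73.4301


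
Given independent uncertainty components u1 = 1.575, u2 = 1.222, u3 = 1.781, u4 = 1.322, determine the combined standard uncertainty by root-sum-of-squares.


uc = sqrt(1.575^2 + 1.222^2 + 1.781^2 + 1.322^2)
uc = sqrt(8.893554)
uc = 2.9822

2.9822


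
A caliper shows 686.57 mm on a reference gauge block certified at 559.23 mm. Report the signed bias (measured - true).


Systematic error = measured - true
= 686.57 - 559.23
= 127.3400

127.3400


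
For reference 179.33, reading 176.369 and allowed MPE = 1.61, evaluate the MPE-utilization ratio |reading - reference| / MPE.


e = indication - reference = 176.369 - 179.33 = -2.9610
|e| = 2.9610
ratio = |e| / MPE = 2.9610 / 1.61
ratio = 1.8391

1.8391


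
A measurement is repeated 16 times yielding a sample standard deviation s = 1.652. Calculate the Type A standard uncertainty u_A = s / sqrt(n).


u_A = s / sqrt(n)
u_A = 1.652 / sqrt(16)
u_A = 1.652 / 4
u_A = 0.4130

0.4130


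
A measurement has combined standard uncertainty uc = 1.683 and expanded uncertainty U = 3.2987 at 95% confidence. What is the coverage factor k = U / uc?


k = U / uc
k = 3.2987 / 1.683
k = 1.96

1.96


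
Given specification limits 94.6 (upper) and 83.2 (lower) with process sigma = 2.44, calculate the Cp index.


Cp = (USL - LSL) / (6 * sigma)
= (94.6 - 83.2) / (6 * 2.44)
= 11.4000 / 14.6400
= 0.7787

0.7787


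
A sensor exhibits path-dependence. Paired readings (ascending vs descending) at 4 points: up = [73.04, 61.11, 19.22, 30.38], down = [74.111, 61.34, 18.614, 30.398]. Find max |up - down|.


|73.04 - 74.111| = 1.0710
|61.11 - 61.34| = 0.2300
|19.22 - 18.614| = 0.6060
|30.38 - 30.398| = 0.0180
hysteresis = max(diffs) = 1.0710

1.0710


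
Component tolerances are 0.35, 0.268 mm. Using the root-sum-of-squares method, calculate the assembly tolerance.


RSS = sqrt(0.35^2 + 0.268^2)
= sqrt(0.194324)
= 0.4408

0.4408


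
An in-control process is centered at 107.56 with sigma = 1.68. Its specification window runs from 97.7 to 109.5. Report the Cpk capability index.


Cpu = (USL - mean) / (3*sigma) = (109.5 - 107.56) / (3*1.68) = 0.3849
Cpl = (mean - LSL) / (3*sigma) = (107.56 - 97.7) / (3*1.68) = 1.9563
Cpk = min(Cpu, Cpl) = 0.3849

0.3849


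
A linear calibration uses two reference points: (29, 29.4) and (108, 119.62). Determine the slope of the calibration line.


slope = (y2 - y1) / (x2 - x1)
= (119.62 - 29.4) / (108 - 29)
= 90.2200 / 79
= 1.1420

1.1420


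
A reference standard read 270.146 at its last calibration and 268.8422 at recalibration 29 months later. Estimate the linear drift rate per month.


rate = (v2 - v1) / months
= (268.8422 - 270.146) / 29
= -1.3038 / 29
= -0.0450

-0.0450


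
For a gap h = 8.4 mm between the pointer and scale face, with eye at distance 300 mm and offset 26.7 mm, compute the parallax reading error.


error = h * offset / d
= 8.4 * 26.7 / 300
= 0.7476

0.7476


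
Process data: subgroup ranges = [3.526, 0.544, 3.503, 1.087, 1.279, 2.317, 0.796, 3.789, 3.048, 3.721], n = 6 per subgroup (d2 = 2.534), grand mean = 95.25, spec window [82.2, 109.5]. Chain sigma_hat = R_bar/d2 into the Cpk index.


R_bar = (3.526 + 0.544 + 3.503 + 1.087 + 1.279 + 2.317 + 0.796 + 3.789 + 3.048 + 3.721) / 10 = 2.361
sigma = R_bar / d2 = 2.361 / 2.534 = 0.93172849
Cp = (USL - LSL)/(6*sigma) = (109.5 - 82.2)/(6*0.93172849) = 4.8834
Cpu = (109.5 - 95.25)/(3*0.93172849) = 5.0981
Cpl = (95.25 - 82.2)/(3*0.93172849) = 4.6687
Cpk = min(Cpu, Cpl) = 4.6687

4.6687


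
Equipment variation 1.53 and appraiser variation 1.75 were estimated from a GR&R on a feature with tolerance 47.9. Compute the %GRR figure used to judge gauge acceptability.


GRR = sqrt(EV^2 + AV^2) = sqrt(1.53^2 + 1.75^2) = 2.3245215
%GRR = GRR / tol * 100 = 2.3245215 / 47.9 * 100
%GRR = 4.8529

4.8529


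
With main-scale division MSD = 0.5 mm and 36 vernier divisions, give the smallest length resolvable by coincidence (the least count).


LC = MSD / n_div
= 0.5 / 36
= 0.0139

0.0139


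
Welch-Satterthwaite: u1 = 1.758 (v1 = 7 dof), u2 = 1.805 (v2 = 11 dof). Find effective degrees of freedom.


uc = sqrt(u1^2 + u2^2) = sqrt(1.758^2 + 1.805^2) = 2.5196406
v_eff = uc^4 / (u1^4/v1 + u2^4/v2)
= 2.5196406^4 / (1.758^4/7 + 1.805^4/11)
= 40.304579 / 2.3294874
v_eff = 17.3019

17.3019


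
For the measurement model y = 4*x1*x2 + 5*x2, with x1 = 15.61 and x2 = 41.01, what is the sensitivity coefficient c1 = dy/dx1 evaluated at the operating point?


y = 4*x1*x2 + 5*x2
dy/dx1 = 4*x2
Evaluate at x2 = 41.01: c1 = 4 * 41.01
c1 = 164.0400

164.0400


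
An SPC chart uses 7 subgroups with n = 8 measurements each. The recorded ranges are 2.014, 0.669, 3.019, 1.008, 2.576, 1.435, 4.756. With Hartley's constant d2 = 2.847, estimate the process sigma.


R_bar = (2.014 + 0.669 + 3.019 + 1.008 + 2.576 + 1.435 + 4.756) / 7
R_bar = 15.477 / 7 = 2.211
sigma_hat = R_bar / d2 = 2.211 / 2.847 = 0.7766

0.7766


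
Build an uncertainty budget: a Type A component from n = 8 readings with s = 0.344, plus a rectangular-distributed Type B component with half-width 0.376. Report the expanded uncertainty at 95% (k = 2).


u_A = s / sqrt(n) = 0.344 / sqrt(8) = 0.12162237
u_B = half_width / sqrt(3) = 0.376 / sqrt(3) = 0.2170837
uc = sqrt(u_A^2 + u_B^2) = sqrt(0.12162237^2 + 0.2170837^2) = 0.24883194
U = k * uc = 2 * 0.24883194
U = 0.4977

0.4977


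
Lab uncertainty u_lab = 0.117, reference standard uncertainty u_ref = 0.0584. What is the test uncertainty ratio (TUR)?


TUR = u_lab / u_ref
= 0.117 / 0.0584
= 2.0034

2.0034


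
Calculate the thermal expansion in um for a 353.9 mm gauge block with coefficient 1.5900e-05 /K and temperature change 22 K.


dL = L * alpha * dT
= 353.9 * 1.5900e-05 * 22
= 0.1237942 mm
dL_um = 0.1237942 * 1000 = 123.7942 um

123.7942


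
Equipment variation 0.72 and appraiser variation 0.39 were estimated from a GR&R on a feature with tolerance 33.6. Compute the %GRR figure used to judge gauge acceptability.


GRR = sqrt(EV^2 + AV^2) = sqrt(0.72^2 + 0.39^2) = 0.81884064
%GRR = GRR / tol * 100 = 0.81884064 / 33.6 * 100
%GRR = 2.4370

2.4370


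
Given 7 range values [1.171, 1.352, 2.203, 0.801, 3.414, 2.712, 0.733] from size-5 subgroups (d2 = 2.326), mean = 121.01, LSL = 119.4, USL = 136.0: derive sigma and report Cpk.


R_bar = (1.171 + 1.352 + 2.203 + 0.801 + 3.414 + 2.712 + 0.733) / 7 = 1.7694286
sigma = R_bar / d2 = 1.7694286 / 2.326 = 0.76071737
Cp = (USL - LSL)/(6*sigma) = (136.0 - 119.4)/(6*0.76071737) = 3.6369
Cpu = (136.0 - 121.01)/(3*0.76071737) = 6.5684
Cpl = (121.01 - 119.4)/(3*0.76071737) = 0.7055
Cpk = min(Cpu, Cpl) = 0.7055

0.7055


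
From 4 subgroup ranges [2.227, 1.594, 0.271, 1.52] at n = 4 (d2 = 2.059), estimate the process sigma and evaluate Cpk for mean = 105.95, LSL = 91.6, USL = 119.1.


R_bar = (2.227 + 1.594 + 0.271 + 1.52) / 4 = 1.403
sigma = R_bar / d2 = 1.403 / 2.059 = 0.68139874
Cp = (USL - LSL)/(6*sigma) = (119.1 - 91.6)/(6*0.68139874) = 6.7264
Cpu = (119.1 - 105.95)/(3*0.68139874) = 6.4328
Cpl = (105.95 - 91.6)/(3*0.68139874) = 7.0199
Cpk = min(Cpu, Cpl) = 6.4328

6.4328


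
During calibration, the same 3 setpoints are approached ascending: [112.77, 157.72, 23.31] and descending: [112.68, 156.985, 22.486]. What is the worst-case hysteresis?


|112.77 - 112.68| = 0.0900
|157.72 - 156.985| = 0.7350
|23.31 - 22.486| = 0.8240
hysteresis = max(diffs) = 0.8240

0.8240


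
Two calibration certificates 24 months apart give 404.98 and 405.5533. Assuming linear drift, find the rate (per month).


rate = (v2 - v1) / months
= (405.5533 - 404.98) / 24
= 0.5733 / 24
= 0.0239

0.0239


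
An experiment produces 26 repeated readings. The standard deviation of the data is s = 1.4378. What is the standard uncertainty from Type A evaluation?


u_A = s / sqrt(n)
u_A = 1.4378 / sqrt(26)
u_A = 1.4378 / 5.0990195
u_A = 0.2820

0.2820


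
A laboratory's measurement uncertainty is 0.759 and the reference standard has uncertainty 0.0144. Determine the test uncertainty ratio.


TUR = u_lab / u_ref
= 0.759 / 0.0144
= 52.7083

52.7083


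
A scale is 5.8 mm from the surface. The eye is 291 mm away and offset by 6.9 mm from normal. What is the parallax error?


error = h * offset / d
= 5.8 * 6.9 / 291
= 0.1375

0.1375


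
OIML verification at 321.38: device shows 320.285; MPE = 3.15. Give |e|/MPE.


e = indication - reference = 320.285 - 321.38 = -1.0950
|e| = 1.0950
ratio = |e| / MPE = 1.0950 / 3.15
ratio = 0.3476

0.3476


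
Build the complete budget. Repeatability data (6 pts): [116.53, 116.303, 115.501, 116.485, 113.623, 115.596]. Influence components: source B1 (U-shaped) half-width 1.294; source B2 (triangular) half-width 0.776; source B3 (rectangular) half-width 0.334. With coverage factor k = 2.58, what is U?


mean = (116.53 + 116.303 + 115.501 + 116.485 + 113.623 + 115.596) / 6 = 115.673
s = sqrt(sum((x - mean)^2)/(n-1)) = 1.0980625
u_A = s / sqrt(n) = 1.0980625 / sqrt(6) = 0.44828214
u_B1 = 1.294 / sqrt(2) = 0.91499617
u_B2 = 0.776 / sqrt(6) = 0.31680067
u_B3 = 0.334 / sqrt(3) = 0.19283499
uc = sqrt(0.44828214^2 + 0.91499617^2 + 0.31680067^2 + 0.19283499^2) = 1.0843076
U = k * uc = 2.58 * 1.0843076
U = 2.7975

2.7975


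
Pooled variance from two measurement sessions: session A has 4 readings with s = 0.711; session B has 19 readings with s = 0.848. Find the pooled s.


s_p = sqrt(((n1-1)*s1^2 + (n2-1)*s2^2) / (n1+n2-2))
numerator = (4-1)*0.711^2 + (19-1)*0.848^2 = 1.516563 + 12.943872 = 14.460435
denominator = 4 + 19 - 2 = 21
s_p^2 = 14.460435 / 21 = 0.68859214
s_p = sqrt(0.68859214) = 0.8298

0.8298


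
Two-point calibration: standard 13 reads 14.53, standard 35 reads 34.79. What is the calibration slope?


slope = (y2 - y1) / (x2 - x1)
= (34.79 - 14.53) / (35 - 13)
= 20.2600 / 22
= 0.9209

0.9209


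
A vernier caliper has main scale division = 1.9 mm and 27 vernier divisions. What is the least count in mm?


LC = MSD / n_div
= 1.9 / 27
= 0.0704

0.0704


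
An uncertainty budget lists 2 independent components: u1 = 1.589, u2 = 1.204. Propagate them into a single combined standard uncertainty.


uc = sqrt(1.589^2 + 1.204^2)
uc = sqrt(3.974537)
uc = 1.9936

1.9936


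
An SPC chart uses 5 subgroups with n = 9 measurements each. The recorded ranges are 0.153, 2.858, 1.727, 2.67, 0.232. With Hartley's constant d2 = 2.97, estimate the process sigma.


R_bar = (0.153 + 2.858 + 1.727 + 2.67 + 0.232) / 5
R_bar = 7.64 / 5 = 1.528
sigma_hat = R_bar / d2 = 1.528 / 2.97 = 0.5145

0.5145


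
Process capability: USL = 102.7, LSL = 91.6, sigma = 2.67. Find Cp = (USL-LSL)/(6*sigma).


Cp = (USL - LSL) / (6 * sigma)
= (102.7 - 91.6) / (6 * 2.67)
= 11.1000 / 16.0200
= 0.6929

0.6929


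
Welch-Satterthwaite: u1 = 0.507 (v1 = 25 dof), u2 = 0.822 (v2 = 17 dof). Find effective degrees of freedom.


uc = sqrt(u1^2 + u2^2) = sqrt(0.507^2 + 0.822^2) = 0.96578103
v_eff = uc^4 / (u1^4/v1 + u2^4/v2)
= 0.96578103^4 / (0.507^4/25 + 0.822^4/17)
= 0.86999085 / 0.029498783
v_eff = 29.4924

29.4924


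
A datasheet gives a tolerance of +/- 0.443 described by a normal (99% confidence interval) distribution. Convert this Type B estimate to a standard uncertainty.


u_B = half_width / 2.576
u_B = 0.443 / 2.576
u_B = 0.1720

0.1720


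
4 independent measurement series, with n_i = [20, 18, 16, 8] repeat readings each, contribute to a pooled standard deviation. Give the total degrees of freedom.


nu = sum_i (n_i - 1)
nu = ((20 - 1) + (18 - 1) + (16 - 1) + (8 - 1))
nu = 19 + 17 + 15 + 7
nu = 58

58


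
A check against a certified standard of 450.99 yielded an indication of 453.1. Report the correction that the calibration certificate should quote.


Correction = standard - reading
= 450.99 - 453.1
= -2.1100

-2.1100


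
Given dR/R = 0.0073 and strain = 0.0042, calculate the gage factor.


GF = (dR/R) / epsilon
= 0.0073 / 0.0042
= 1.7381

1.7381


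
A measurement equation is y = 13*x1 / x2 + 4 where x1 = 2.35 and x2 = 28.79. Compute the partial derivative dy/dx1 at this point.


y = 13*x1 / x2 + 4
dy/dx1 = 13/x2
Evaluate at x2 = 28.79: c1 = 13 / 28.79
c1 = 0.4515

0.4515


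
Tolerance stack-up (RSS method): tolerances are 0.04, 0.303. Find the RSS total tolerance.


RSS = sqrt(0.04^2 + 0.303^2)
= sqrt(0.093409)
= 0.3056

0.3056


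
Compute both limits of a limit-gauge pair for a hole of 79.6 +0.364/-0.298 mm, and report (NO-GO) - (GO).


GO = nominal - lower_tol (smallest hole = maximum material condition)
GO = 79.6 - 0.298 = 79.302
NO-GO = nominal + upper_tol (largest hole = least material condition)
NO-GO = 79.6 + 0.364 = 79.964
spread = NO-GO - GO = 79.964 - 79.302 = 0.6620

0.6620


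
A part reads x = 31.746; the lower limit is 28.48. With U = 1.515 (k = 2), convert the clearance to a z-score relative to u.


u = U / k = 1.515 / 2 = 0.7575
margin = |LSL - x| = |28.48 - 31.746| = 3.266
z = margin / u = 3.266 / 0.7575
z = 4.3116

4.3116


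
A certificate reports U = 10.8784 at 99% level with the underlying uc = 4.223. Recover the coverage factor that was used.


k = U / uc
k = 10.8784 / 4.223
k = 2.576

2.576


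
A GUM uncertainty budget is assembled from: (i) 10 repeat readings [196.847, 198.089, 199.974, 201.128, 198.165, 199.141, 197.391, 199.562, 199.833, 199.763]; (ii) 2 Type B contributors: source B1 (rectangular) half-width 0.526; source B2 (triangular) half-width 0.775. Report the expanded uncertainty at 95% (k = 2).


mean = (196.847 + 198.089 + 199.974 + 201.128 + 198.165 + 199.141 + 197.391 + 199.562 + 199.833 + 199.763) / 10 = 198.9893
s = sqrt(sum((x - mean)^2)/(n-1)) = 1.3266137
u_A = s / sqrt(n) = 1.3266137 / sqrt(10) = 0.41951209
u_B1 = 0.526 / sqrt(3) = 0.30368624
u_B2 = 0.775 / sqrt(6) = 0.31639243
uc = sqrt(0.41951209^2 + 0.30368624^2 + 0.31639243^2) = 0.60689364
U = k * uc = 2 * 0.60689364
U = 1.2138

1.2138


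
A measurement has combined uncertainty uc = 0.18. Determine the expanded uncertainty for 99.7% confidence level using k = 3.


U = k * uc
U = 3 * 0.18
U = 0.5400

0.5400


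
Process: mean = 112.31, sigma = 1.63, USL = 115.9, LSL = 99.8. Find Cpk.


Cpu = (USL - mean) / (3*sigma) = (115.9 - 112.31) / (3*1.63) = 0.7342
Cpl = (mean - LSL) / (3*sigma) = (112.31 - 99.8) / (3*1.63) = 2.5583
Cpk = min(Cpu, Cpl) = 0.7342

0.7342


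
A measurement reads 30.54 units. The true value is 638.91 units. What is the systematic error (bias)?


Systematic error = measured - true
= 30.54 - 638.91
= -608.3700

-608.3700


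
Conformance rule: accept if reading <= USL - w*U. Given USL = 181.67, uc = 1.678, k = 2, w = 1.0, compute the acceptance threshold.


U = k * uc = 2 * 1.678 = 3.356
guard band g = w * U = 1.0 * 3.356 = 3.356
AL = USL - g = 181.67 - 3.356
AL = 178.3140

178.3140


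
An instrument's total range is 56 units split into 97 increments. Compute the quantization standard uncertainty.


resolution = range / divisions
resolution = 56 / 97 = 0.57731959
u_res = resolution / (2*sqrt(3))
u_res = 0.57731959 / 3.4641016
u_res = 0.1667

0.1667


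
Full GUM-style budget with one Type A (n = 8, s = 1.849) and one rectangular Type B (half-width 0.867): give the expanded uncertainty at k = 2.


u_A = s / sqrt(n) = 1.849 / sqrt(8) = 0.65372022
u_B = half_width / sqrt(3) = 0.867 / sqrt(3) = 0.50056268
uc = sqrt(u_A^2 + u_B^2) = sqrt(0.65372022^2 + 0.50056268^2) = 0.8233548
U = k * uc = 2 * 0.8233548
U = 1.6467

1.6467


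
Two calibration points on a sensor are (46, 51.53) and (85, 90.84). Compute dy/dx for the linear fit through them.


slope = (y2 - y1) / (x2 - x1)
= (90.84 - 51.53) / (85 - 46)
= 39.3100 / 39
= 1.0079

1.0079


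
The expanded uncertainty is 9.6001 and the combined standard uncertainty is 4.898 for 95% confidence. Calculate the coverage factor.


k = U / uc
k = 9.6001 / 4.898
k = 1.96

1.96


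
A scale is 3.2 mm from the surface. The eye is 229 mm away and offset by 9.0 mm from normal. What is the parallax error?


error = h * offset / d
= 3.2 * 9.0 / 229
= 0.1258

0.1258


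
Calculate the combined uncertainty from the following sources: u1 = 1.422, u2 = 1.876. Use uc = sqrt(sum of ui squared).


uc = sqrt(1.422^2 + 1.876^2)
uc = sqrt(5.54146)
uc = 2.3540

2.3540


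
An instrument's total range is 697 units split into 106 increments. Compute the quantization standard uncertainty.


resolution = range / divisions
resolution = 697 / 106 = 6.5754717
u_res = resolution / (2*sqrt(3))
u_res = 6.5754717 / 3.4641016
u_res = 1.8982

1.8982


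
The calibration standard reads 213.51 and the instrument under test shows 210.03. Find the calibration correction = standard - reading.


Correction = standard - reading
= 213.51 - 210.03
= 3.4800

3.4800


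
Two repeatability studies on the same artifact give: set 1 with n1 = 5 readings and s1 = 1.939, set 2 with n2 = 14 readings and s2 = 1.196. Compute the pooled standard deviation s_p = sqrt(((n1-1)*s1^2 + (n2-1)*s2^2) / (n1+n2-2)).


s_p = sqrt(((n1-1)*s1^2 + (n2-1)*s2^2) / (n1+n2-2))
numerator = (5-1)*1.939^2 + (14-1)*1.196^2 = 15.038884 + 18.595408 = 33.634292
denominator = 5 + 14 - 2 = 17
s_p^2 = 33.634292 / 17 = 1.9784878
s_p = sqrt(1.9784878) = 1.4066

1.4066


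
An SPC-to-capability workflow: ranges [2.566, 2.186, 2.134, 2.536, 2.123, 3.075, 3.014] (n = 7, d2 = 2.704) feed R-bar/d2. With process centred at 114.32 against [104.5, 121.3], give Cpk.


R_bar = (2.566 + 2.186 + 2.134 + 2.536 + 2.123 + 3.075 + 3.014) / 7 = 2.5191429
sigma = R_bar / d2 = 2.5191429 / 2.704 = 0.93163569
Cp = (USL - LSL)/(6*sigma) = (121.3 - 104.5)/(6*0.93163569) = 3.0055
Cpu = (121.3 - 114.32)/(3*0.93163569) = 2.4974
Cpl = (114.32 - 104.5)/(3*0.93163569) = 3.5135
Cpk = min(Cpu, Cpl) = 2.4974

2.4974


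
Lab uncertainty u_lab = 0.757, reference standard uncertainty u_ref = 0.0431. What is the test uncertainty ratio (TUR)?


TUR = u_lab / u_ref
= 0.757 / 0.0431
= 17.5638

17.5638


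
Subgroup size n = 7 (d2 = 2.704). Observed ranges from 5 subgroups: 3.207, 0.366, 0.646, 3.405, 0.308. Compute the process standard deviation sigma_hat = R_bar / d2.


R_bar = (3.207 + 0.366 + 0.646 + 3.405 + 0.308) / 5
R_bar = 7.932 / 5 = 1.5864
sigma_hat = R_bar / d2 = 1.5864 / 2.704 = 0.5867

0.5867


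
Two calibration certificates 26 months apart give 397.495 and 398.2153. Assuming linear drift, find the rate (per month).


rate = (v2 - v1) / months
= (398.2153 - 397.495) / 26
= 0.7203 / 26
= 0.0277

0.0277


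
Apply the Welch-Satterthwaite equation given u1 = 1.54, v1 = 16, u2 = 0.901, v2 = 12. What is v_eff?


uc = sqrt(u1^2 + u2^2) = sqrt(1.54^2 + 0.901^2) = 1.7842088
v_eff = uc^4 / (u1^4/v1 + u2^4/v2)
= 1.7842088^4 / (1.54^4/16 + 0.901^4/12)
= 10.134042 / 0.40644882
v_eff = 24.9331

24.9331
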